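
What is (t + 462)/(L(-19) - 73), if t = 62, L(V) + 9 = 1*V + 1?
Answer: -131/25 ≈ -5.2400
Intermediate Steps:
L(V) = -8 + V (L(V) = -9 + (1*V + 1) = -9 + (V + 1) = -9 + (1 + V) = -8 + V)
(t + 462)/(L(-19) - 73) = (62 + 462)/((-8 - 19) - 73) = 524/(-27 - 73) = 524/(-100) = 524*(-1/100) = -131/25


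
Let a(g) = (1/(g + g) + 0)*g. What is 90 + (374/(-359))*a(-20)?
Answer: 32123/359 ≈ 89.479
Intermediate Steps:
a(g) = ½ (a(g) = (1/(2*g) + 0)*g = (1/(2*g))*g = ½)
90 + (374/(-359))*a(-20) = 90 + (374/(-359))*(½) = 90 + (374*(-1/359))*(½) = 90 - 374/359*½ = 90 - 187/359 = 32123/359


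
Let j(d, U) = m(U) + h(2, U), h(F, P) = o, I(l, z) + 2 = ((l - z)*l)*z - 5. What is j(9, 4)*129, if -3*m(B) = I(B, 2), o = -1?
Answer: -516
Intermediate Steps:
I(l, z) = -7 + l*z*(l - z) (I(l, z) = -2 + (((l - z)*l)*z - 5) = -2 + ((l*(l - z))*z - 5) = -2 + (l*z*(l - z) - 5) = -2 + (-5 + l*z*(l - z)) = -7 + l*z*(l - z))
h(F, P) = -1
m(B) = 7/3 - 2*B**2/3 + 4*B/3 (m(B) = -(-7 + 2*B**2 - 1*B*2**2)/3 = -(-7 + 2*B**2 - 1*B*4)/3 = -(-7 + 2*B**2 - 4*B)/3 = -(-7 - 4*B + 2*B**2)/3 = 7/3 - 2*B**2/3 + 4*B/3)
j(d, U) = 4/3 - 2*U**2/3 + 4*U/3 (j(d, U) = (7/3 - 2*U**2/3 + 4*U/3) - 1 = 4/3 - 2*U**2/3 + 4*U/3)
j(9, 4)*129 = (4/3 - 2/3*4**2 + (4/3)*4)*129 = (4/3 - 2/3*16 + 16/3)*129 = (4/3 - 32/3 + 16/3)*129 = -4*129 = -516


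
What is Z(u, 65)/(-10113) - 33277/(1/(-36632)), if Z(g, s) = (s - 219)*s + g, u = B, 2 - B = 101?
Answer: 12327777996341/10113 ≈ 1.2190e+9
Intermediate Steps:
B = -99 (B = 2 - 1*101 = 2 - 101 = -99)
u = -99
Z(g, s) = g + s*(-219 + s) (Z(g, s) = (-219 + s)*s + g = s*(-219 + s) + g = g + s*(-219 + s))
Z(u, 65)/(-10113) - 33277/(1/(-36632)) = (-99 + 65² - 219*65)/(-10113) - 33277/(1/(-36632)) = (-99 + 4225 - 14235)*(-1/10113) - 33277/(-1/36632) = -10109*(-1/10113) - 33277*(-36632) = 10109/10113 + 1219003064 = 12327777996341/10113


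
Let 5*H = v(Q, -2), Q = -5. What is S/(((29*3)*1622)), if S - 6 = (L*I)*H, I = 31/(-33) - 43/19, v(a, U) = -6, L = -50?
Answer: -19453/14746413 ≈ -0.0013192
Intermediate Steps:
I = -2008/627 (I = 31*(-1/33) - 43*1/19 = -31/33 - 43/19 = -2008/627 ≈ -3.2026)
H = -6/5 (H = (1/5)*(-6) = -6/5 ≈ -1.2000)
S = -38906/209 (S = 6 - 50*(-2008/627)*(-6/5) = 6 + (100400/627)*(-6/5) = 6 - 40160/209 = -38906/209 ≈ -186.15)
S/(((29*3)*1622)) = -38906/(209*((29*3)*1622)) = -38906/(209*(87*1622)) = -38906/209/141114 = -38906/209*1/141114 = -19453/14746413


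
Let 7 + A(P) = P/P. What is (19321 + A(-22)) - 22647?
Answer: -3332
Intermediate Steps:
A(P) = -6 (A(P) = -7 + P/P = -7 + 1 = -6)
(19321 + A(-22)) - 22647 = (19321 - 6) - 22647 = 19315 - 22647 = -3332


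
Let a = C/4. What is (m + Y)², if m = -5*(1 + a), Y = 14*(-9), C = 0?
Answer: 17161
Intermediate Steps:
a = 0 (a = 0/4 = 0*(¼) = 0)
Y = -126
m = -5 (m = -5*(1 + 0) = -5*1 = -5)
(m + Y)² = (-5 - 126)² = (-131)² = 17161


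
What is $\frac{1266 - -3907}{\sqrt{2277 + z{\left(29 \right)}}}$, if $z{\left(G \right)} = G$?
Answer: $\frac{5173 \sqrt{2306}}{2306} \approx 107.72$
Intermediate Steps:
$\frac{1266 - -3907}{\sqrt{2277 + z{\left(29 \right)}}} = \frac{1266 - -3907}{\sqrt{2277 + 29}} = \frac{1266 + 3907}{\sqrt{2306}} = 5173 \frac{\sqrt{2306}}{2306} = \frac{5173 \sqrt{2306}}{2306}$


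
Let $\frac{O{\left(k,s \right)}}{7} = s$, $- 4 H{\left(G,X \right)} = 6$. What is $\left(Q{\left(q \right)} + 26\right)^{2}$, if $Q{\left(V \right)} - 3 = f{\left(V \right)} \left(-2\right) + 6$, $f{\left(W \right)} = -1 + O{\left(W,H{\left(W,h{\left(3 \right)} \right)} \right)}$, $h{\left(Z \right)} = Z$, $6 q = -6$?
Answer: $3364$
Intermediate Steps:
$q = -1$ ($q = \frac{1}{6} \left(-6\right) = -1$)
$H{\left(G,X \right)} = - \frac{3}{2}$ ($H{\left(G,X \right)} = \left(- \frac{1}{4}\right) 6 = - \frac{3}{2}$)
$O{\left(k,s \right)} = 7 s$
$f{\left(W \right)} = - \frac{23}{2}$ ($f{\left(W \right)} = -1 + 7 \left(- \frac{3}{2}\right) = -1 - \frac{21}{2} = - \frac{23}{2}$)
$Q{\left(V \right)} = 32$ ($Q{\left(V \right)} = 3 + \left(\left(- \frac{23}{2}\right) \left(-2\right) + 6\right) = 3 + \left(23 + 6\right) = 3 + 29 = 32$)
$\left(Q{\left(q \right)} + 26\right)^{2} = \left(32 + 26\right)^{2} = 58^{2} = 3364$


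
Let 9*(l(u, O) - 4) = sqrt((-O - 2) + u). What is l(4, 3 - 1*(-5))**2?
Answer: (36 + I*sqrt(6))**2/81 ≈ 15.926 + 2.1773*I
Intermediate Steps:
l(u, O) = 4 + sqrt(-2 + u - O)/9 (l(u, O) = 4 + sqrt((-O - 2) + u)/9 = 4 + sqrt((-2 - O) + u)/9 = 4 + sqrt(-2 + u - O)/9)
l(4, 3 - 1*(-5))**2 = (4 + sqrt(-2 + 4 - (3 - 1*(-5)))/9)**2 = (4 + sqrt(-2 + 4 - (3 + 5))/9)**2 = (4 + sqrt(-2 + 4 - 1*8)/9)**2 = (4 + sqrt(-2 + 4 - 8)/9)**2 = (4 + sqrt(-6)/9)**2 = (4 + (I*sqrt(6))/9)**2 = (4 + I*sqrt(6)/9)**2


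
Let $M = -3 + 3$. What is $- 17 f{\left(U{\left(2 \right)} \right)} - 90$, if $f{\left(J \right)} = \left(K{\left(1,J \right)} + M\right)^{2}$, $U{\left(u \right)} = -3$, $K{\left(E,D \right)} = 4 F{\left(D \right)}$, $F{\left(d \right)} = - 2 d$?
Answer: $-9882$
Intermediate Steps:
$K{\left(E,D \right)} = - 8 D$ ($K{\left(E,D \right)} = 4 \left(- 2 D\right) = - 8 D$)
$M = 0$
$f{\left(J \right)} = 64 J^{2}$ ($f{\left(J \right)} = \left(- 8 J + 0\right)^{2} = \left(- 8 J\right)^{2} = 64 J^{2}$)
$- 17 f{\left(U{\left(2 \right)} \right)} - 90 = - 17 \cdot 64 \left(-3\right)^{2} - 90 = - 17 \cdot 64 \cdot 9 - 90 = \left(-17\right) 576 - 90 = -9792 - 90 = -9882$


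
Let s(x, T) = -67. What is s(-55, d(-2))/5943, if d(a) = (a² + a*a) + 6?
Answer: -67/5943 ≈ -0.011274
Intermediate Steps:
d(a) = 6 + 2*a² (d(a) = (a² + a²) + 6 = 2*a² + 6 = 6 + 2*a²)
s(-55, d(-2))/5943 = -67/5943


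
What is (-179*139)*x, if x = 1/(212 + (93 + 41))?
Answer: -24881/346 ≈ -71.910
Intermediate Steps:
x = 1/346 (x = 1/(212 + 134) = 1/346 ≈ 0.0028902)
(-179*139)*x = -179*139*(1/346) = -24881*1/346 = -24881/346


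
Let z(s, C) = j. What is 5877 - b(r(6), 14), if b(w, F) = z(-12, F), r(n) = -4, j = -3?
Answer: 5880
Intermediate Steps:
z(s, C) = -3
b(w, F) = -3
5877 - b(r(6), 14) = 5877 - 1*(-3) = 5877 + 3 = 5880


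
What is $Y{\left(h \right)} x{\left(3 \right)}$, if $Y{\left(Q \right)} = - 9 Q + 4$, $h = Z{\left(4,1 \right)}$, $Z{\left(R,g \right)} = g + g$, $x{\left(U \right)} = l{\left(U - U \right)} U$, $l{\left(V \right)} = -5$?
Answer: $210$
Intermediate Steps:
$x{\left(U \right)} = - 5 U$
$Z{\left(R,g \right)} = 2 g$
$h = 2$ ($h = 2 \cdot 1 = 2$)
$Y{\left(Q \right)} = 4 - 9 Q$
$Y{\left(h \right)} x{\left(3 \right)} = \left(4 - 18\right) \left(\left(-5\right) 3\right) = \left(4 - 18\right) \left(-15\right) = \left(-14\right) \left(-15\right) = 210$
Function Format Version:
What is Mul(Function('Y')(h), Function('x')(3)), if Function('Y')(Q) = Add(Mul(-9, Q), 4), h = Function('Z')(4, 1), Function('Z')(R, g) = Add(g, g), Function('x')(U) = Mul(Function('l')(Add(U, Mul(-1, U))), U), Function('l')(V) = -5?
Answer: 210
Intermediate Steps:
Function('x')(U) = Mul(-5, U)
Function('Z')(R, g) = Mul(2, g)
h = 2 (h = Mul(2, 1) = 2)
Function('Y')(Q) = Add(4, Mul(-9, Q))
Mul(Function('Y')(h), Function('x')(3)) = Mul(Add(4, Mul(-9, 2)), Mul(-5, 3)) = Mul(Add(4, -18), -15) = Mul(-14, -15) = 210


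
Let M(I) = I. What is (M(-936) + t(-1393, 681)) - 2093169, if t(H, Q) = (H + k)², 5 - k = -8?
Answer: -189705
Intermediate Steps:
k = 13 (k = 5 - 1*(-8) = 5 + 8 = 13)
t(H, Q) = (13 + H)² (t(H, Q) = (H + 13)² = (13 + H)²)
(M(-936) + t(-1393, 681)) - 2093169 = (-936 + (13 - 1393)²) - 2093169 = (-936 + (-1380)²) - 2093169 = (-936 + 1904400) - 2093169 = 1903464 - 2093169 = -189705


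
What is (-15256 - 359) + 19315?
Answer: 3700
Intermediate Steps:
(-15256 - 359) + 19315 = -15615 + 19315 = 3700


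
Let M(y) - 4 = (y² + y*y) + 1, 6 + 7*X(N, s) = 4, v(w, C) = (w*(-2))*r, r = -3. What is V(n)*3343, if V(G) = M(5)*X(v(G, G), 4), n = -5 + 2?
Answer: -367730/7 ≈ -52533.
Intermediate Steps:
v(w, C) = 6*w (v(w, C) = (w*(-2))*(-3) = -2*w*(-3) = 6*w)
X(N, s) = -2/7 (X(N, s) = -6/7 + (⅐)*4 = -6/7 + 4/7 = -2/7)
M(y) = 5 + 2*y² (M(y) = 4 + ((y² + y*y) + 1) = 4 + ((y² + y²) + 1) = 4 + (2*y² + 1) = 4 + (1 + 2*y²) = 5 + 2*y²)
n = -3
V(G) = -110/7 (V(G) = (5 + 2*5²)*(-2/7) = (5 + 2*25)*(-2/7) = (5 + 50)*(-2/7) = 55*(-2/7) = -110/7)
V(n)*3343 = -110/7*3343 = -367730/7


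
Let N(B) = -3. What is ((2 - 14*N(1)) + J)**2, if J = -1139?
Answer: 1199025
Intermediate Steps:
((2 - 14*N(1)) + J)**2 = ((2 - 14*(-3)) - 1139)**2 = ((2 + 42) - 1139)**2 = (44 - 1139)**2 = (-1095)**2 = 1199025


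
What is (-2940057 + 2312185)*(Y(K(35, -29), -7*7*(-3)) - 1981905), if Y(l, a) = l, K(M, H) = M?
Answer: 1244360680640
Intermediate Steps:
(-2940057 + 2312185)*(Y(K(35, -29), -7*7*(-3)) - 1981905) = (-2940057 + 2312185)*(35 - 1981905) = -627872*(-1981870) = 1244360680640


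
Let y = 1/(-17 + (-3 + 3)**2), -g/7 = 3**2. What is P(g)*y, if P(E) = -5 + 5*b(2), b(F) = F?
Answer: -5/17 ≈ -0.29412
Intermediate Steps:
g = -63 (g = -7*3**2 = -7*9 = -63)
P(E) = 5 (P(E) = -5 + 5*2 = -5 + 10 = 5)
y = -1/17 (y = 1/(-17 + 0**2) = 1/(-17 + 0) = 1/(-17) = -1/17 ≈ -0.058824)
P(g)*y = 5*(-1/17) = -5/17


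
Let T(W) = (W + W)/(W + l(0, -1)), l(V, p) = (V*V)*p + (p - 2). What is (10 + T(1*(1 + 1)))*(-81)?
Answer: -486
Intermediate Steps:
l(V, p) = -2 + p + p*V**2 (l(V, p) = V**2*p + (-2 + p) = p*V**2 + (-2 + p) = -2 + p + p*V**2)
T(W) = 2*W/(-3 + W) (T(W) = (W + W)/(W + (-2 - 1 - 1*0**2)) = (2*W)/(W + (-2 - 1 - 1*0)) = (2*W)/(W + (-2 - 1 + 0)) = (2*W)/(W - 3) = (2*W)/(-3 + W) = 2*W/(-3 + W))
(10 + T(1*(1 + 1)))*(-81) = (10 + 2*(1*(1 + 1))/(-3 + 1*(1 + 1)))*(-81) = (10 + 2*(1*2)/(-3 + 1*2))*(-81) = (10 + 2*2/(-3 + 2))*(-81) = (10 + 2*2/(-1))*(-81) = (10 + 2*2*(-1))*(-81) = (10 - 4)*(-81) = 6*(-81) = -486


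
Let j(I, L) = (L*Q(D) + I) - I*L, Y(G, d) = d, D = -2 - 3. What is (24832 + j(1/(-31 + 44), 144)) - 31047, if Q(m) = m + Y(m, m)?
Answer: -7666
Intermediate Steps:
D = -5
Q(m) = 2*m (Q(m) = m + m = 2*m)
j(I, L) = I - 10*L - I*L (j(I, L) = (L*(2*(-5)) + I) - I*L = (L*(-10) + I) - I*L = (-10*L + I) - I*L = (I - 10*L) - I*L = I - 10*L - I*L)
(24832 + j(1/(-31 + 44), 144)) - 31047 = (24832 + (1/(-31 + 44) - 10*144 - 1*144/(-31 + 44))) - 31047 = (24832 + (1/13 - 1440 - 1*144/13)) - 31047 = (24832 + (1/13 - 1440 - 1*1/13*144)) - 31047 = (24832 + (1/13 - 1440 - 144/13)) - 31047 = (24832 - 1451) - 31047 = 23381 - 31047 = -7666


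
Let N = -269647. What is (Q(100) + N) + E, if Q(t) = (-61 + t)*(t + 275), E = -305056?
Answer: -560078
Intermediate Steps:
Q(t) = (-61 + t)*(275 + t)
(Q(100) + N) + E = ((-16775 + 100**2 + 214*100) - 269647) - 305056 = ((-16775 + 10000 + 21400) - 269647) - 305056 = (14625 - 269647) - 305056 = -255022 - 305056 = -560078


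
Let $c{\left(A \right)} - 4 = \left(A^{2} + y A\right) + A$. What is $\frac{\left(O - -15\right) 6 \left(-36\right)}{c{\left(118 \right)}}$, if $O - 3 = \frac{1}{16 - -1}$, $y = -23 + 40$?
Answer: $- \frac{16578}{68221} \approx -0.243$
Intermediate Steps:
$y = 17$
$c{\left(A \right)} = 4 + A^{2} + 18 A$ ($c{\left(A \right)} = 4 + \left(\left(A^{2} + 17 A\right) + A\right) = 4 + \left(A^{2} + 18 A\right) = 4 + A^{2} + 18 A$)
$O = \frac{52}{17}$ ($O = 3 + \frac{1}{16 - -1} = 3 + \frac{1}{16 + \left(-5 + 6\right)} = 3 + \frac{1}{16 + 1} = 3 + \frac{1}{17} = \frac{52}{17} \approx 3.0588$)
$\frac{\left(O - -15\right) 6 \left(-36\right)}{c{\left(118 \right)}} = \frac{\left(\frac{52}{17} - -15\right) 6 \left(-36\right)}{4 + 118^{2} + 18 \cdot 118} = \frac{\left(\frac{52}{17} + 15\right) 6 \left(-36\right)}{4 + 13924 + 2124} = \frac{\frac{307}{17} \cdot 6 \left(-36\right)}{16052} = \frac{1842}{17} \left(-36\right) \frac{1}{16052} = \left(- \frac{66312}{17}\right) \frac{1}{16052} = - \frac{16578}{68221}$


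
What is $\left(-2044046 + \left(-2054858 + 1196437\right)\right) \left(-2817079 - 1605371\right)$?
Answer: $12836015184150$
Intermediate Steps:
$\left(-2044046 + \left(-2054858 + 1196437\right)\right) \left(-2817079 - 1605371\right) = \left(-2044046 - 858421\right) \left(-4422450\right) = \left(-2902467\right) \left(-4422450\right) = 12836015184150$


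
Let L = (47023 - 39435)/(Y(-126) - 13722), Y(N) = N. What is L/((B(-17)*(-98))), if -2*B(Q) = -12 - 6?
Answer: 271/436212 ≈ 0.00062126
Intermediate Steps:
B(Q) = 9 (B(Q) = -(-12 - 6)/2 = -½*(-18) = 9)
L = -1897/3462 (L = (47023 - 39435)/(-126 - 13722) = 7588/(-13848) = 7588*(-1/13848) = -1897/3462 ≈ -0.54795)
L/((B(-17)*(-98))) = -1897/(3462*(9*(-98))) = -1897/3462/(-882) = -1897/3462*(-1/882) = 271/436212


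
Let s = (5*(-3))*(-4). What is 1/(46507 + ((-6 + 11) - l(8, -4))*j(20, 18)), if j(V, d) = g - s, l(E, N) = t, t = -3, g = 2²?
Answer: 1/46059 ≈ 2.1711e-5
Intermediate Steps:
g = 4
s = 60 (s = -15*(-4) = 60)
l(E, N) = -3
j(V, d) = -56 (j(V, d) = 4 - 1*60 = 4 - 60 = -56)
1/(46507 + ((-6 + 11) - l(8, -4))*j(20, 18)) = 1/(46507 + ((-6 + 11) - 1*(-3))*(-56)) = 1/(46507 + (5 + 3)*(-56)) = 1/(46507 + 8*(-56)) = 1/(46507 - 448) = 1/46059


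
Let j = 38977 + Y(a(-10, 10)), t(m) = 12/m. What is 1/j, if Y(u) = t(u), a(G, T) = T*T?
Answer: 25/974428 ≈ 2.5656e-5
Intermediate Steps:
a(G, T) = T²
Y(u) = 12/u
j = 974428/25 (j = 38977 + 12/(10²) = 38977 + 12/100 = 38977 + 12*(1/100) = 38977 + 3/25 = 974428/25 ≈ 38977.)
1/j = 1/(974428/25) = 25/974428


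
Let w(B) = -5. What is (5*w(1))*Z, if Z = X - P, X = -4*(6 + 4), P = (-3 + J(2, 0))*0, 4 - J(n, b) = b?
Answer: 1000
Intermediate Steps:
J(n, b) = 4 - b
P = 0 (P = (-3 + (4 - 1*0))*0 = (-3 + (4 + 0))*0 = (-3 + 4)*0 = 1*0 = 0)
X = -40 (X = -4*10 = -40)
Z = -40 (Z = -40 - 1*0 = -40 + 0 = -40)
(5*w(1))*Z = (5*(-5))*(-40) = -25*(-40) = 1000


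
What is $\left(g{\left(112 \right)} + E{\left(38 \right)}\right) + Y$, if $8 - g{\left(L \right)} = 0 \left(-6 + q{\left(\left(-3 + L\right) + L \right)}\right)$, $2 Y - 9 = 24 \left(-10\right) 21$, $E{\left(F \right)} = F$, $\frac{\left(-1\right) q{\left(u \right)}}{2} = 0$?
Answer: $- \frac{4939}{2} \approx -2469.5$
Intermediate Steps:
$q{\left(u \right)} = 0$ ($q{\left(u \right)} = \left(-2\right) 0 = 0$)
$Y = - \frac{5031}{2}$ ($Y = \frac{9}{2} + \frac{24 \left(-10\right) 21}{2} = \frac{9}{2} + \frac{\left(-240\right) 21}{2} = \frac{9}{2} + \frac{1}{2} \left(-5040\right) = \frac{9}{2} - 2520 = - \frac{5031}{2} \approx -2515.5$)
$g{\left(L \right)} = 8$ ($g{\left(L \right)} = 8 - 0 \left(-6 + 0\right) = 8 - 0 \left(-6\right) = 8 - 0 = 8 + 0 = 8$)
$\left(g{\left(112 \right)} + E{\left(38 \right)}\right) + Y = \left(8 + 38\right) - \frac{5031}{2} = 46 - \frac{5031}{2} = - \frac{4939}{2}$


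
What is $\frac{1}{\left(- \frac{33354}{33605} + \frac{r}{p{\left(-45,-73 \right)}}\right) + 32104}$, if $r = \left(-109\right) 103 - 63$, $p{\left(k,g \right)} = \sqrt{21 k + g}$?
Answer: $\frac{9226591775621935}{296237330862738255227} - \frac{6374876061125 i \sqrt{1018}}{592474661725476510454} \approx 3.1146 \cdot 10^{-5} - 3.433 \cdot 10^{-7} i$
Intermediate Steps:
$p{\left(k,g \right)} = \sqrt{g + 21 k}$
$r = -11290$ ($r = -11227 - 63 = -11290$)
$\frac{1}{\left(- \frac{33354}{33605} + \frac{r}{p{\left(-45,-73 \right)}}\right) + 32104} = \frac{1}{\left(- \frac{33354}{33605} - \frac{11290}{\sqrt{-73 + 21 \left(-45\right)}}\right) + 32104} = \frac{1}{\left(\left(-33354\right) \frac{1}{33605} - \frac{11290}{\sqrt{-73 - 945}}\right) + 32104} = \frac{1}{\left(- \frac{33354}{33605} - \frac{11290}{\sqrt{-1018}}\right) + 32104} = \frac{1}{\left(- \frac{33354}{33605} - \frac{11290}{i \sqrt{1018}}\right) + 32104} = \frac{1}{\left(- \frac{33354}{33605} - 11290 \left(- \frac{i \sqrt{1018}}{1018}\right)\right) + 32104} = \frac{1}{\left(- \frac{33354}{33605} + \frac{5645 i \sqrt{1018}}{509}\right) + 32104} = \frac{1}{\frac{1078821566}{33605} + \frac{5645 i \sqrt{1018}}{509}}$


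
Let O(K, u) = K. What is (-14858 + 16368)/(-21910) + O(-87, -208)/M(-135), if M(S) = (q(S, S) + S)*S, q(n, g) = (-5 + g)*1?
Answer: -1932164/27113625 ≈ -0.071262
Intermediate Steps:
q(n, g) = -5 + g
M(S) = S*(-5 + 2*S) (M(S) = ((-5 + S) + S)*S = (-5 + 2*S)*S = S*(-5 + 2*S))
(-14858 + 16368)/(-21910) + O(-87, -208)/M(-135) = (-14858 + 16368)/(-21910) - 87*(-1/(135*(-5 + 2*(-135)))) = 1510*(-1/21910) - 87*(-1/(135*(-5 - 270))) = -151/2191 - 87/((-135*(-275))) = -151/2191 - 87/37125 = -151/2191 - 87*1/37125 = -151/2191 - 29/12375 = -1932164/27113625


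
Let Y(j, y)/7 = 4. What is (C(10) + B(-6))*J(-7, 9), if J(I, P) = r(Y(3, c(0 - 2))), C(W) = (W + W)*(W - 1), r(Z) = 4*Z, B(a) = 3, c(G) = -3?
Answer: 20496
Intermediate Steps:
Y(j, y) = 28 (Y(j, y) = 7*4 = 28)
C(W) = 2*W*(-1 + W) (C(W) = (2*W)*(-1 + W) = 2*W*(-1 + W))
J(I, P) = 112 (J(I, P) = 4*28 = 112)
(C(10) + B(-6))*J(-7, 9) = (2*10*(-1 + 10) + 3)*112 = (2*10*9 + 3)*112 = (180 + 3)*112 = 183*112 = 20496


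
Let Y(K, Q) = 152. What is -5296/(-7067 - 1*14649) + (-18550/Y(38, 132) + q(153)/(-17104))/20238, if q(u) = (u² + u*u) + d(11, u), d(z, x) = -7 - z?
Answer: 2121906813353/8926449054888 ≈ 0.23771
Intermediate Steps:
q(u) = -18 + 2*u² (q(u) = (u² + u*u) + (-7 - 1*11) = (u² + u²) + (-7 - 11) = 2*u² - 18 = -18 + 2*u²)
-5296/(-7067 - 1*14649) + (-18550/Y(38, 132) + q(153)/(-17104))/20238 = -5296/(-7067 - 1*14649) + (-18550/152 + (-18 + 2*153²)/(-17104))/20238 = -5296/(-7067 - 14649) + (-18550*1/152 + (-18 + 2*23409)*(-1/17104))*(1/20238) = -5296/(-21716) + (-9275/76 + (-18 + 46818)*(-1/17104))*(1/20238) = -5296*(-1/21716) + (-9275/76 + 46800*(-1/17104))*(1/20238) = 1324/5429 + (-9275/76 - 2925/1069)*(1/20238) = 1324/5429 - 10137275/81244*1/20238 = 1324/5429 - 10137275/1644216072 = 2121906813353/8926449054888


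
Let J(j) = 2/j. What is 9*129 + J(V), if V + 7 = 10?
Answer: 3485/3 ≈ 1161.7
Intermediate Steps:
V = 3 (V = -7 + 10 = 3)
9*129 + J(V) = 9*129 + 2/3 = 1161 + 2*(1/3) = 1161 + 2/3 = 3485/3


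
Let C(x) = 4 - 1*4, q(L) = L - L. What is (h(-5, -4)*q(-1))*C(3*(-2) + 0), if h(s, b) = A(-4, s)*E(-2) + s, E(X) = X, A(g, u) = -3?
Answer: 0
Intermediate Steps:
q(L) = 0
h(s, b) = 6 + s (h(s, b) = -3*(-2) + s = 6 + s)
C(x) = 0 (C(x) = 4 - 4 = 0)
(h(-5, -4)*q(-1))*C(3*(-2) + 0) = ((6 - 5)*0)*0 = (1*0)*0 = 0*0 = 0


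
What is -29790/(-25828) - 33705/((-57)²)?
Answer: -42985835/4661954 ≈ -9.2206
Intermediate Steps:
-29790/(-25828) - 33705/((-57)²) = -29790*(-1/25828) - 33705/3249 = 14895/12914 - 33705*1/3249 = 14895/12914 - 3745/361 = -42985835/4661954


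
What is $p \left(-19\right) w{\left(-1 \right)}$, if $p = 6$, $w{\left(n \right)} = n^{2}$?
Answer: $-114$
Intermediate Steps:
$p \left(-19\right) w{\left(-1 \right)} = 6 \left(-19\right) \left(-1\right)^{2} = \left(-114\right) 1 = -114$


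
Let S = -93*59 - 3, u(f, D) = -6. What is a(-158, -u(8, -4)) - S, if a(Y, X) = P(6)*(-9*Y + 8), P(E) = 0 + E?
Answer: 14070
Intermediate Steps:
P(E) = E
S = -5490 (S = -5487 - 3 = -5490)
a(Y, X) = 48 - 54*Y (a(Y, X) = 6*(-9*Y + 8) = 6*(8 - 9*Y) = 48 - 54*Y)
a(-158, -u(8, -4)) - S = (48 - 54*(-158)) - 1*(-5490) = (48 + 8532) + 5490 = 8580 + 5490 = 14070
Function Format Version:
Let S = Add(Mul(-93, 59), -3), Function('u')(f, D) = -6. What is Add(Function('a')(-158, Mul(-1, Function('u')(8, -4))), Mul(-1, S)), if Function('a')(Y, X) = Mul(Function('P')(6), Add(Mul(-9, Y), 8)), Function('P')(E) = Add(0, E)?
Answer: 14070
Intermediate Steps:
Function('P')(E) = E
S = -5490 (S = Add(-5487, -3) = -5490)
Function('a')(Y, X) = Add(48, Mul(-54, Y)) (Function('a')(Y, X) = Mul(6, Add(Mul(-9, Y), 8)) = Mul(6, Add(8, Mul(-9, Y))) = Add(48, Mul(-54, Y)))
Add(Function('a')(-158, Mul(-1, Function('u')(8, -4))), Mul(-1, S)) = Add(Add(48, Mul(-54, -158)), Mul(-1, -5490)) = Add(Add(48, 8532), 5490) = Add(8580, 5490) = 14070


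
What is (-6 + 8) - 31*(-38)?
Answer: 1180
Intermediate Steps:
(-6 + 8) - 31*(-38) = 2 + 1178 = 1180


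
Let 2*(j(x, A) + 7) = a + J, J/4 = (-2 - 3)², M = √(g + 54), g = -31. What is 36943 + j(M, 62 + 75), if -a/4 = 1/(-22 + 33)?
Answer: 406844/11 ≈ 36986.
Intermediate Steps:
M = √23 (M = √(-31 + 54) = √23 ≈ 4.7958)
a = -4/11 (a = -4/(-22 + 33) = -4/11 ≈ -0.36364)
J = 100 (J = 4*(-2 - 3)² = 4*(-5)² = 4*25 = 100)
j(x, A) = 471/11 (j(x, A) = -7 + (-4/11 + 100)/2 = -7 + (½)*(1096/11) = -7 + 548/11 = 471/11)
36943 + j(M, 62 + 75) = 36943 + 471/11 = 406844/11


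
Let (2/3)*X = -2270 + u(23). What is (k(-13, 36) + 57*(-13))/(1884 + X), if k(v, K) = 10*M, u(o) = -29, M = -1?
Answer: 1502/3129 ≈ 0.48003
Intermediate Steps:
k(v, K) = -10 (k(v, K) = 10*(-1) = -10)
X = -6897/2 (X = 3*(-2270 - 29)/2 = (3/2)*(-2299) = -6897/2 ≈ -3448.5)
(k(-13, 36) + 57*(-13))/(1884 + X) = (-10 + 57*(-13))/(1884 - 6897/2) = (-10 - 741)/(-3129/2) = -751*(-2/3129) = 1502/3129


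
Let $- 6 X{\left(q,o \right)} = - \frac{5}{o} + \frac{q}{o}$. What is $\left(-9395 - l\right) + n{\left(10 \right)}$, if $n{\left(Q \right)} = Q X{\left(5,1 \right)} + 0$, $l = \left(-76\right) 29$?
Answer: $-7191$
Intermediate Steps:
$l = -2204$
$X{\left(q,o \right)} = \frac{5}{6 o} - \frac{q}{6 o}$ ($X{\left(q,o \right)} = - \frac{- \frac{5}{o} + \frac{q}{o}}{6} = \frac{5}{6 o} - \frac{q}{6 o}$)
$n{\left(Q \right)} = 0$ ($n{\left(Q \right)} = Q \frac{5 - 5}{6 \cdot 1} + 0 = Q \frac{1}{6} \cdot 1 \left(5 - 5\right) + 0 = Q \frac{1}{6} \cdot 1 \cdot 0 + 0 = Q 0 + 0 = 0 + 0 = 0$)
$\left(-9395 - l\right) + n{\left(10 \right)} = \left(-9395 - -2204\right) + 0 = \left(-9395 + 2204\right) + 0 = -7191 + 0 = -7191$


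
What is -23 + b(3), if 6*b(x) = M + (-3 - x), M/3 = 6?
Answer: -21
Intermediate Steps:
M = 18 (M = 3*6 = 18)
b(x) = 5/2 - x/6 (b(x) = (18 + (-3 - x))/6 = (15 - x)/6 = 5/2 - x/6)
-23 + b(3) = -23 + (5/2 - 1/6*3) = -23 + (5/2 - 1/2) = -23 + 2 = -21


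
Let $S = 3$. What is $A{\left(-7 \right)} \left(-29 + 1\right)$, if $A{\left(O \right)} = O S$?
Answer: $588$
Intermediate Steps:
$A{\left(O \right)} = 3 O$ ($A{\left(O \right)} = O 3 = 3 O$)
$A{\left(-7 \right)} \left(-29 + 1\right) = 3 \left(-7\right) \left(-29 + 1\right) = \left(-21\right) \left(-28\right) = 588$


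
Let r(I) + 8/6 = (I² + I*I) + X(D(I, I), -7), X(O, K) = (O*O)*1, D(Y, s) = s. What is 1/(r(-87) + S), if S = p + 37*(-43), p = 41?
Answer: 3/63467 ≈ 4.7269e-5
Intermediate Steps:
X(O, K) = O² (X(O, K) = O²*1 = O²)
S = -1550 (S = 41 + 37*(-43) = 41 - 1591 = -1550)
r(I) = -4/3 + 3*I² (r(I) = -4/3 + ((I² + I*I) + I²) = -4/3 + ((I² + I²) + I²) = -4/3 + (2*I² + I²) = -4/3 + 3*I²)
1/(r(-87) + S) = 1/((-4/3 + 3*(-87)²) - 1550) = 1/((-4/3 + 3*7569) - 1550) = 1/((-4/3 + 22707) - 1550) = 1/(68117/3 - 1550) = 1/(63467/3) = 3/63467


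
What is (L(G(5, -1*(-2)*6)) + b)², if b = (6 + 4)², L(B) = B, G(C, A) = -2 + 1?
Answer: 9801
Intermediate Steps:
G(C, A) = -1
b = 100 (b = 10² = 100)
(L(G(5, -1*(-2)*6)) + b)² = (-1 + 100)² = 99² = 9801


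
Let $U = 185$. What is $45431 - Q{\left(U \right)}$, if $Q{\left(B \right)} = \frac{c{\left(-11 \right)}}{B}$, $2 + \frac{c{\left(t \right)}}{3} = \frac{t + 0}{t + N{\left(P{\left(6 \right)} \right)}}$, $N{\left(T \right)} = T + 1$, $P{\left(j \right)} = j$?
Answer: $\frac{33618931}{740} \approx 45431.0$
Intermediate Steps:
$N{\left(T \right)} = 1 + T$
$c{\left(t \right)} = -6 + \frac{3 t}{7 + t}$ ($c{\left(t \right)} = -6 + 3 \frac{t + 0}{t + \left(1 + 6\right)} = -6 + 3 \frac{t}{t + 7} = -6 + 3 \frac{t}{7 + t} = -6 + \frac{3 t}{7 + t}$)
$Q{\left(B \right)} = \frac{9}{4 B}$ ($Q{\left(B \right)} = \frac{3 \frac{1}{7 - 11} \left(-14 - -11\right)}{B} = \frac{3 \frac{1}{-4} \left(-14 + 11\right)}{B} = \frac{3 \left(- \frac{1}{4}\right) \left(-3\right)}{B} = \frac{9}{4 B}$)
$45431 - Q{\left(U \right)} = 45431 - \frac{9}{4 \cdot 185} = 45431 - \frac{9}{4} \cdot \frac{1}{185} = 45431 - \frac{9}{740} = \frac{33618931}{740}$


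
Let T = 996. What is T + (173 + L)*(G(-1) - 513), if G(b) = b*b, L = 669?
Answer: -430108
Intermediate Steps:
G(b) = b**2
T + (173 + L)*(G(-1) - 513) = 996 + (173 + 669)*((-1)**2 - 513) = 996 + 842*(1 - 513) = 996 + 842*(-512) = 996 - 431104 = -430108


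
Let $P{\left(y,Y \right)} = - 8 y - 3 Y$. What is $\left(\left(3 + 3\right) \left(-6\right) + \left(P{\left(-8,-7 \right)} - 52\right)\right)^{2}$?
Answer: $9$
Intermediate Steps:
$\left(\left(3 + 3\right) \left(-6\right) + \left(P{\left(-8,-7 \right)} - 52\right)\right)^{2} = \left(\left(3 + 3\right) \left(-6\right) - -33\right)^{2} = \left(6 \left(-6\right) + \left(\left(64 + 21\right) - 52\right)\right)^{2} = \left(-36 + \left(85 - 52\right)\right)^{2} = \left(-36 + 33\right)^{2} = \left(-3\right)^{2} = 9$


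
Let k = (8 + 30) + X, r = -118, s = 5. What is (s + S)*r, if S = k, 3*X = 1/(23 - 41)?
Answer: -136939/27 ≈ -5071.8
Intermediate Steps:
X = -1/54 (X = 1/(3*(23 - 41)) = (⅓)/(-18) = (⅓)*(-1/18) = -1/54 ≈ -0.018519)
k = 2051/54 (k = (8 + 30) - 1/54 = 38 - 1/54 = 2051/54 ≈ 37.982)
S = 2051/54 ≈ 37.982
(s + S)*r = (5 + 2051/54)*(-118) = (2321/54)*(-118) = -136939/27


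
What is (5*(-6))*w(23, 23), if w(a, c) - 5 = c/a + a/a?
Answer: -210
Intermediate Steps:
w(a, c) = 6 + c/a (w(a, c) = 5 + (c/a + a/a) = 5 + (c/a + 1) = 5 + (1 + c/a) = 6 + c/a)
(5*(-6))*w(23, 23) = (5*(-6))*(6 + 23/23) = -30*(6 + 23*(1/23)) = -30*(6 + 1) = -30*7 = -210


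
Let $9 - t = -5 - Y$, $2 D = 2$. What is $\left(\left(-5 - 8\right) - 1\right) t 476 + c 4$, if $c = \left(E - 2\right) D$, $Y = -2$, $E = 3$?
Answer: $-79964$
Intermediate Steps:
$D = 1$ ($D = \frac{1}{2} \cdot 2 = 1$)
$t = 12$ ($t = 9 - \left(-5 - -2\right) = 9 - \left(-5 + 2\right) = 9 - -3 = 9 + 3 = 12$)
$c = 1$ ($c = \left(3 - 2\right) 1 = 1 \cdot 1 = 1$)
$\left(\left(-5 - 8\right) - 1\right) t 476 + c 4 = \left(\left(-5 - 8\right) - 1\right) 12 \cdot 476 + 1 \cdot 4 = \left(-13 - 1\right) 12 \cdot 476 + 4 = \left(-14\right) 12 \cdot 476 + 4 = \left(-168\right) 476 + 4 = -79968 + 4 = -79964$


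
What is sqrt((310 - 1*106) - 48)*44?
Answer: 88*sqrt(39) ≈ 549.56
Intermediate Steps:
sqrt((310 - 1*106) - 48)*44 = sqrt((310 - 106) - 48)*44 = sqrt(204 - 48)*44 = sqrt(156)*44 = (2*sqrt(39))*44 = 88*sqrt(39)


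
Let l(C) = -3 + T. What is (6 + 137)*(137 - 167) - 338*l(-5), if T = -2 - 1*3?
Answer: -1586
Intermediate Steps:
T = -5 (T = -2 - 3 = -5)
l(C) = -8 (l(C) = -3 - 5 = -8)
(6 + 137)*(137 - 167) - 338*l(-5) = (6 + 137)*(137 - 167) - 338*(-8) = 143*(-30) + 2704 = -4290 + 2704 = -1586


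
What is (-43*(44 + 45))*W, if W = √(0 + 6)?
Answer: -3827*√6 ≈ -9374.2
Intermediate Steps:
W = √6 ≈ 2.4495
(-43*(44 + 45))*W = (-43*(44 + 45))*√6 = (-43*89)*√6 = -3827*√6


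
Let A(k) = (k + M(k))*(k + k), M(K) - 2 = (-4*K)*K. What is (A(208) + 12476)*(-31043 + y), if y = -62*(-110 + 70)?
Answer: 2053435771980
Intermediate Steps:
M(K) = 2 - 4*K² (M(K) = 2 + (-4*K)*K = 2 - 4*K²)
A(k) = 2*k*(2 + k - 4*k²) (A(k) = (k + (2 - 4*k²))*(k + k) = (2 + k - 4*k²)*(2*k) = 2*k*(2 + k - 4*k²))
y = 2480 (y = -62*(-40) = 2480)
(A(208) + 12476)*(-31043 + y) = (2*208*(2 + 208 - 4*208²) + 12476)*(-31043 + 2480) = (2*208*(2 + 208 - 4*43264) + 12476)*(-28563) = (2*208*(2 + 208 - 173056) + 12476)*(-28563) = (2*208*(-172846) + 12476)*(-28563) = (-71903936 + 12476)*(-28563) = -71891460*(-28563) = 2053435771980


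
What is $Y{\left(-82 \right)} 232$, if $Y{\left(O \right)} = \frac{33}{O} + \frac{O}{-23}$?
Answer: $\frac{691940}{943} \approx 733.76$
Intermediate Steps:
$Y{\left(O \right)} = \frac{33}{O} - \frac{O}{23}$ ($Y{\left(O \right)} = \frac{33}{O} + O \left(- \frac{1}{23}\right) = \frac{33}{O} - \frac{O}{23}$)
$Y{\left(-82 \right)} 232 = \left(\frac{33}{-82} - - \frac{82}{23}\right) 232 = \left(33 \left(- \frac{1}{82}\right) + \frac{82}{23}\right) 232 = \left(- \frac{33}{82} + \frac{82}{23}\right) 232 = \frac{5965}{1886} \cdot 232 = \frac{691940}{943}$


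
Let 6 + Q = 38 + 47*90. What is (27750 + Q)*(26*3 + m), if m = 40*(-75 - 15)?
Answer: -112746264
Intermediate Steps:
Q = 4262 (Q = -6 + (38 + 47*90) = -6 + (38 + 4230) = -6 + 4268 = 4262)
m = -3600 (m = 40*(-90) = -3600)
(27750 + Q)*(26*3 + m) = (27750 + 4262)*(26*3 - 3600) = 32012*(78 - 3600) = 32012*(-3522) = -112746264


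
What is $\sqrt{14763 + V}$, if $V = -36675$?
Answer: $2 i \sqrt{5478} \approx 148.03 i$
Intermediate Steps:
$\sqrt{14763 + V} = \sqrt{14763 - 36675} = \sqrt{-21912} = 2 i \sqrt{5478}$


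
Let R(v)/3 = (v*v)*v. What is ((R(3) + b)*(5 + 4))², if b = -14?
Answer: 363609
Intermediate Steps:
R(v) = 3*v³ (R(v) = 3*((v*v)*v) = 3*(v²*v) = 3*v³)
((R(3) + b)*(5 + 4))² = ((3*3³ - 14)*(5 + 4))² = ((3*27 - 14)*9)² = ((81 - 14)*9)² = (67*9)² = 603² = 363609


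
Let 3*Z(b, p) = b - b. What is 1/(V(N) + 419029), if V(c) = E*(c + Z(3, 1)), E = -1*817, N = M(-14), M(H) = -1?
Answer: 1/419846 ≈ 2.3818e-6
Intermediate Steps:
N = -1
Z(b, p) = 0 (Z(b, p) = (b - b)/3 = (1/3)*0 = 0)
E = -817
V(c) = -817*c (V(c) = -817*(c + 0) = -817*c)
1/(V(N) + 419029) = 1/(-817*(-1) + 419029) = 1/(817 + 419029) = 1/419846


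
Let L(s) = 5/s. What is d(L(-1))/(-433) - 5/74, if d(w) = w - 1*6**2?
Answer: 869/32042 ≈ 0.027121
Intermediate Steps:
d(w) = -36 + w (d(w) = w - 1*36 = w - 36 = -36 + w)
d(L(-1))/(-433) - 5/74 = (-36 + 5/(-1))/(-433) - 5/74 = (-36 + 5*(-1))*(-1/433) - 5*1/74 = (-36 - 5)*(-1/433) - 5/74 = -41*(-1/433) - 5/74 = 41/433 - 5/74 = 869/32042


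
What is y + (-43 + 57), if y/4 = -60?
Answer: -226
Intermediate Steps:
y = -240 (y = 4*(-60) = -240)
y + (-43 + 57) = -240 + (-43 + 57) = -240 + 14 = -226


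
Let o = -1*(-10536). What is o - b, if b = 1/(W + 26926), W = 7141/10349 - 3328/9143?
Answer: 26843551068456221/2547793390573 ≈ 10536.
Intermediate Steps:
W = 30848691/94620907 (W = 7141*(1/10349) - 3328*1/9143 = 7141/10349 - 3328/9143 = 30848691/94620907 ≈ 0.32602)
b = 94620907/2547793390573 (b = 1/(30848691/94620907 + 26926) = 1/(2547793390573/94620907) = 94620907/2547793390573 ≈ 3.7138e-5)
o = 10536
o - b = 10536 - 1*94620907/2547793390573 = 10536 - 94620907/2547793390573 = 26843551068456221/2547793390573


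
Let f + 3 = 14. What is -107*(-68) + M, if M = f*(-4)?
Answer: 7232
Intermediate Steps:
f = 11 (f = -3 + 14 = 11)
M = -44 (M = 11*(-4) = -44)
-107*(-68) + M = -107*(-68) - 44 = 7276 - 44 = 7232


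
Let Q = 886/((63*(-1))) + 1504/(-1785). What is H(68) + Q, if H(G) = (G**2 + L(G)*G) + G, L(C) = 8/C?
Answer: 25088678/5355 ≈ 4685.1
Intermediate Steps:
Q = -79822/5355 (Q = 886/(-63) + 1504*(-1/1785) = 886*(-1/63) - 1504/1785 = -886/63 - 1504/1785 = -79822/5355 ≈ -14.906)
H(G) = 8 + G + G**2 (H(G) = (G**2 + (8/G)*G) + G = (G**2 + 8) + G = (8 + G**2) + G = 8 + G + G**2)
H(68) + Q = (8 + 68*(1 + 68)) - 79822/5355 = (8 + 68*69) - 79822/5355 = (8 + 4692) - 79822/5355 = 4700 - 79822/5355 = 25088678/5355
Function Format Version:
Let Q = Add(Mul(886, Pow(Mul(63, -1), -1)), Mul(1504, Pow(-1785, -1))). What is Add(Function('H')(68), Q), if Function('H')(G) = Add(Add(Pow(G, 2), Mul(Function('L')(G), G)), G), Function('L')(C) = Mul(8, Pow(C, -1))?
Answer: Rational(25088678, 5355) ≈ 4685.1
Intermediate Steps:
Q = Rational(-79822, 5355) (Q = Add(Mul(886, Pow(-63, -1)), Mul(1504, Rational(-1, 1785))) = Add(Mul(886, Rational(-1, 63)), Rational(-1504, 1785)) = Add(Rational(-886, 63), Rational(-1504, 1785)) = Rational(-79822, 5355) ≈ -14.906)
Function('H')(G) = Add(8, G, Pow(G, 2)) (Function('H')(G) = Add(Add(Pow(G, 2), Mul(Mul(8, Pow(G, -1)), G)), G) = Add(Add(Pow(G, 2), 8), G) = Add(Add(8, Pow(G, 2)), G) = Add(8, G, Pow(G, 2)))
Add(Function('H')(68), Q) = Add(Add(8, Mul(68, Add(1, 68))), Rational(-79822, 5355)) = Add(Add(8, Mul(68, 69)), Rational(-79822, 5355)) = Add(Add(8, 4692), Rational(-79822, 5355)) = Add(4700, Rational(-79822, 5355)) = Rational(25088678, 5355)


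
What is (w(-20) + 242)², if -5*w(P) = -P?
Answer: 56644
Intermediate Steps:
w(P) = P/5 (w(P) = -(-1)*P/5 = P/5)
(w(-20) + 242)² = ((⅕)*(-20) + 242)² = (-4 + 242)² = 238² = 56644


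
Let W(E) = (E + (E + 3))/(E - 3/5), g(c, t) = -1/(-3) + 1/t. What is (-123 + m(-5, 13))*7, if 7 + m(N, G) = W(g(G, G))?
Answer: -38885/37 ≈ -1050.9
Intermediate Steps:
g(c, t) = ⅓ + 1/t (g(c, t) = -1*(-⅓) + 1/t = ⅓ + 1/t)
W(E) = (3 + 2*E)/(-⅗ + E) (W(E) = (E + (3 + E))/(E - 3*⅕) = (3 + 2*E)/(E - ⅗) = (3 + 2*E)/(-⅗ + E))
m(N, G) = -7 + 5*(3 + 2*(3 + G)/(3*G))/(-3 + 5*(3 + G)/(3*G)) (m(N, G) = -7 + 5*(3 + 2*((3 + G)/(3*G)))/(-3 + 5*((3 + G)/(3*G))) = -7 + 5*(3 + 2*(3 + G)/(3*G))/(-3 + 5*(3 + G)/(3*G)))
(-123 + m(-5, 13))*7 = (-123 + (75 - 83*13)/(-15 + 4*13))*7 = (-123 + (75 - 1079)/(-15 + 52))*7 = (-123 - 1004/37)*7 = -5555/37*7 = -38885/37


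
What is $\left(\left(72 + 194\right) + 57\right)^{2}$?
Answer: $104329$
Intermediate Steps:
$\left(\left(72 + 194\right) + 57\right)^{2} = \left(266 + 57\right)^{2} = 323^{2} = 104329$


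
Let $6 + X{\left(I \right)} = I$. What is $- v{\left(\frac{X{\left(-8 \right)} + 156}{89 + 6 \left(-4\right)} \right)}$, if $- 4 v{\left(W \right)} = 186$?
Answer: $\frac{93}{2} \approx 46.5$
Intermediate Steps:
$X{\left(I \right)} = -6 + I$
$v{\left(W \right)} = - \frac{93}{2}$ ($v{\left(W \right)} = \left(- \frac{1}{4}\right) 186 = - \frac{93}{2}$)
$- v{\left(\frac{X{\left(-8 \right)} + 156}{89 + 6 \left(-4\right)} \right)} = \left(-1\right) \left(- \frac{93}{2}\right) = \frac{93}{2}$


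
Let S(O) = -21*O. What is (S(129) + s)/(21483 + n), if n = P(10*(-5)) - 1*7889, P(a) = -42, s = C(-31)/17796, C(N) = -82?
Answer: -24104723/120585696 ≈ -0.19990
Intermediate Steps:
s = -41/8898 (s = -82/17796 = -82*1/17796 = -41/8898 ≈ -0.0046078)
n = -7931 (n = -42 - 1*7889 = -42 - 7889 = -7931)
(S(129) + s)/(21483 + n) = (-21*129 - 41/8898)/(21483 - 7931) = (-2709 - 41/8898)/13552 = -24104723/8898*1/13552 = -24104723/120585696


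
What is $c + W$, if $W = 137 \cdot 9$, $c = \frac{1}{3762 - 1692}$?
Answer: $\frac{2552311}{2070} \approx 1233.0$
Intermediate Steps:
$c = \frac{1}{2070} \approx 0.00048309$
$W = 1233$
$c + W = \frac{1}{2070} + 1233 = \frac{2552311}{2070}$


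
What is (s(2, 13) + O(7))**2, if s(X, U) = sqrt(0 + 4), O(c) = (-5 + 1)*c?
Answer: 676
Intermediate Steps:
O(c) = -4*c
s(X, U) = 2 (s(X, U) = sqrt(4) = 2)
(s(2, 13) + O(7))**2 = (2 - 4*7)**2 = (2 - 28)**2 = (-26)**2 = 676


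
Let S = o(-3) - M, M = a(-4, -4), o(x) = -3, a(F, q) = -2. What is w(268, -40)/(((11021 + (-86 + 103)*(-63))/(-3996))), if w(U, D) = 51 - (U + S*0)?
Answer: 433566/4975 ≈ 87.149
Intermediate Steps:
M = -2
S = -1 (S = -3 - 1*(-2) = -3 + 2 = -1)
w(U, D) = 51 - U (w(U, D) = 51 - (U - 1*0) = 51 - (U + 0) = 51 - U)
w(268, -40)/(((11021 + (-86 + 103)*(-63))/(-3996))) = (51 - 1*268)/(((11021 + (-86 + 103)*(-63))/(-3996))) = (51 - 268)/(((11021 + 17*(-63))*(-1/3996))) = -217*(-3996/(11021 - 1071)) = -217/(9950*(-1/3996)) = -217/(-4975/1998) = -217*(-1998/4975) = 433566/4975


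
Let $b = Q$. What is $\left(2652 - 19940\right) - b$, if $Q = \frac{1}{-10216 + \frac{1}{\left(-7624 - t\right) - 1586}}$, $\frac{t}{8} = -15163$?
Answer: $- \frac{19797392902170}{1145152303} \approx -17288.0$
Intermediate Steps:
$t = -121304$ ($t = 8 \left(-15163\right) = -121304$)
$Q = - \frac{112094}{1145152303}$ ($Q = \frac{1}{-10216 + \frac{1}{\left(-7624 - -121304\right) - 1586}} = \frac{1}{-10216 + \frac{1}{\left(-7624 + 121304\right) - 1586}} = \frac{1}{-10216 + \frac{1}{113680 - 1586}} = \frac{1}{-10216 + \frac{1}{112094}} = \frac{1}{- \frac{1145152303}{112094}} = - \frac{112094}{1145152303} \approx -9.7886 \cdot 10^{-5}$)
$b = - \frac{112094}{1145152303} \approx -9.7886 \cdot 10^{-5}$
$\left(2652 - 19940\right) - b = \left(2652 - 19940\right) - - \frac{112094}{1145152303} = -17288 + \frac{112094}{1145152303} = - \frac{19797392902170}{1145152303}$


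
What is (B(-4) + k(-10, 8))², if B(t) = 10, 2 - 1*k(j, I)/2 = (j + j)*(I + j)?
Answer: 4356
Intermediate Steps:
k(j, I) = 4 - 4*j*(I + j) (k(j, I) = 4 - 2*(j + j)*(I + j) = 4 - 2*2*j*(I + j) = 4 - 4*j*(I + j))
(B(-4) + k(-10, 8))² = (10 + (4 - 4*(-10)² - 4*8*(-10)))² = (10 + (4 - 4*100 + 320))² = (10 + (4 - 400 + 320))² = (10 - 76)² = (-66)² = 4356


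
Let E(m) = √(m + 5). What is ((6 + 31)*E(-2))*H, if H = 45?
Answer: 1665*√3 ≈ 2883.9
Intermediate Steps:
E(m) = √(5 + m)
((6 + 31)*E(-2))*H = ((6 + 31)*√(5 - 2))*45 = (37*√3)*45 = 1665*√3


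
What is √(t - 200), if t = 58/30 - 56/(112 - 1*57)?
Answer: I*√5420085/165 ≈ 14.11*I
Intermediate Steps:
t = 151/165 (t = 58*(1/30) - 56/(112 - 57) = 29/15 - 56/55 = 151/165 ≈ 0.91515)
√(t - 200) = √(151/165 - 200) = √(-32849/165) = I*√5420085/165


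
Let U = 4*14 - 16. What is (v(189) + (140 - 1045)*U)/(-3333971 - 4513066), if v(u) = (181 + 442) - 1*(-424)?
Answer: 35153/7847037 ≈ 0.0044798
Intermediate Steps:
U = 40 (U = 56 - 16 = 40)
v(u) = 1047 (v(u) = 623 + 424 = 1047)
(v(189) + (140 - 1045)*U)/(-3333971 - 4513066) = (1047 + (140 - 1045)*40)/(-3333971 - 4513066) = (1047 - 905*40)/(-7847037) = (1047 - 36200)*(-1/7847037) = -35153*(-1/7847037) = 35153/7847037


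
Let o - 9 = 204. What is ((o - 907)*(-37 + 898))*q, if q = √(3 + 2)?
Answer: -597534*√5 ≈ -1.3361e+6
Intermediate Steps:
o = 213 (o = 9 + 204 = 213)
q = √5 ≈ 2.2361
((o - 907)*(-37 + 898))*q = ((213 - 907)*(-37 + 898))*√5 = (-694*861)*√5 = -597534*√5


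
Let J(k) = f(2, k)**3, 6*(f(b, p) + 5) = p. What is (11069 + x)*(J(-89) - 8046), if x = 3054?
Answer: -48344370685/216 ≈ -2.2382e+8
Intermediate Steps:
f(b, p) = -5 + p/6
J(k) = (-5 + k/6)**3
(11069 + x)*(J(-89) - 8046) = (11069 + 3054)*((-30 - 89)**3/216 - 8046) = 14123*((1/216)*(-119)**3 - 8046) = 14123*((1/216)*(-1685159) - 8046) = 14123*(-1685159/216 - 8046) = 14123*(-3423095/216) = -48344370685/216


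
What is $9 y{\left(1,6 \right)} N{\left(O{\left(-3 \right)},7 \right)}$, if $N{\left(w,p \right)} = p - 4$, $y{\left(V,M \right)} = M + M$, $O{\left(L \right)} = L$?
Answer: $324$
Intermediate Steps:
$y{\left(V,M \right)} = 2 M$
$N{\left(w,p \right)} = -4 + p$ ($N{\left(w,p \right)} = p - 4 = -4 + p$)
$9 y{\left(1,6 \right)} N{\left(O{\left(-3 \right)},7 \right)} = 9 \cdot 2 \cdot 6 \left(-4 + 7\right) = 9 \cdot 12 \cdot 3 = 108 \cdot 3 = 324$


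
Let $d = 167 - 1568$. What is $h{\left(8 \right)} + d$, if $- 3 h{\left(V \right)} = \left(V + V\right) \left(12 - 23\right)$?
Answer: $- \frac{4027}{3} \approx -1342.3$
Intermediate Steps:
$h{\left(V \right)} = \frac{22 V}{3}$ ($h{\left(V \right)} = - \frac{\left(V + V\right) \left(12 - 23\right)}{3} = - \frac{2 V \left(-11\right)}{3} = - \frac{\left(-22\right) V}{3} = \frac{22 V}{3}$)
$d = -1401$ ($d = 167 - 1568 = -1401$)
$h{\left(8 \right)} + d = \frac{22}{3} \cdot 8 - 1401 = \frac{176}{3} - 1401 = - \frac{4027}{3}$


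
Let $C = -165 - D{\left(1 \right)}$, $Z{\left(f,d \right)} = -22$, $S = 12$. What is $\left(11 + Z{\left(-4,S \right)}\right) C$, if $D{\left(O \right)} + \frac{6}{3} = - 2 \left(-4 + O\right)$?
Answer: $1859$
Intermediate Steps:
$D{\left(O \right)} = 6 - 2 O$ ($D{\left(O \right)} = -2 - 2 \left(-4 + O\right) = -2 - \left(-8 + 2 O\right) = 6 - 2 O$)
$C = -169$ ($C = -165 - \left(6 - 2\right) = -165 - 4 = -169$)
$\left(11 + Z{\left(-4,S \right)}\right) C = \left(11 - 22\right) \left(-169\right) = \left(-11\right) \left(-169\right) = 1859$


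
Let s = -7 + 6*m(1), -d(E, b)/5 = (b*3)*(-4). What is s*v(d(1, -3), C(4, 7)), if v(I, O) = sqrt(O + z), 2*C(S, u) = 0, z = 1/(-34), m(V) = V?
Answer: -I*sqrt(34)/34 ≈ -0.1715*I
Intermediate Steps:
z = -1/34 ≈ -0.029412
C(S, u) = 0 (C(S, u) = (1/2)*0 = 0)
d(E, b) = 60*b (d(E, b) = -5*b*3*(-4) = -5*3*b*(-4) = -(-60)*b = 60*b)
v(I, O) = sqrt(-1/34 + O) (v(I, O) = sqrt(O - 1/34) = sqrt(-1/34 + O))
s = -1 (s = -7 + 6*1 = -7 + 6 = -1)
s*v(d(1, -3), C(4, 7)) = -sqrt(-34 + 1156*0)/34 = -sqrt(-34 + 0)/34 = -sqrt(-34)/34 = -I*sqrt(34)/34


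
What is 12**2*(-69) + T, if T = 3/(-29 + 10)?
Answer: -188787/19 ≈ -9936.2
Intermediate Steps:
T = -3/19 (T = 3/(-19) = 3*(-1/19) = -3/19 ≈ -0.15789)
12**2*(-69) + T = 12**2*(-69) - 3/19 = 144*(-69) - 3/19 = -9936 - 3/19 = -188787/19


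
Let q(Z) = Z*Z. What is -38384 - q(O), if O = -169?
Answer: -66945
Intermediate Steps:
q(Z) = Z**2
-38384 - q(O) = -38384 - 1*(-169)**2 = -38384 - 1*28561 = -38384 - 28561 = -66945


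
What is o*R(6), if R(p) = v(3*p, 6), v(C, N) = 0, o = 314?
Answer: 0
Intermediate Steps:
R(p) = 0
o*R(6) = 314*0 = 0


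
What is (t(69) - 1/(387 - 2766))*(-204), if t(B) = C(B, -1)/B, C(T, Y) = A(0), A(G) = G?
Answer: -68/793 ≈ -0.085750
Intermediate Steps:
C(T, Y) = 0
t(B) = 0 (t(B) = 0/B = 0)
(t(69) - 1/(387 - 2766))*(-204) = (0 - 1/(387 - 2766))*(-204) = (0 - 1/(-2379))*(-204) = (0 - 1*(-1/2379))*(-204) = (0 + 1/2379)*(-204) = (1/2379)*(-204) = -68/793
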